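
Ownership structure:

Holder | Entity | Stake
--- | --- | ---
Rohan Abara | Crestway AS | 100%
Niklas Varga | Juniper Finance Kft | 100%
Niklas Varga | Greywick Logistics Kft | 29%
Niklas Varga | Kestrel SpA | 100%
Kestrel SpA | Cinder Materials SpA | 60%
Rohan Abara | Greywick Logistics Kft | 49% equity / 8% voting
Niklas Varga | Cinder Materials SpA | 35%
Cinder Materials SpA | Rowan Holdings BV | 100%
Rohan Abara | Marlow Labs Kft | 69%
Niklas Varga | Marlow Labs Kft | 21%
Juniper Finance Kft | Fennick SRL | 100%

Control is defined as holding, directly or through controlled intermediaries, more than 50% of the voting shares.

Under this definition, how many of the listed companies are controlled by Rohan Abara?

2

Rohan holds 69% of Marlow, so Rohan controls Marlow.
Rohan holds 100% of Crestway, so Rohan controls Crestway.
No other company's threshold is met.
Rohan controls 2 companies.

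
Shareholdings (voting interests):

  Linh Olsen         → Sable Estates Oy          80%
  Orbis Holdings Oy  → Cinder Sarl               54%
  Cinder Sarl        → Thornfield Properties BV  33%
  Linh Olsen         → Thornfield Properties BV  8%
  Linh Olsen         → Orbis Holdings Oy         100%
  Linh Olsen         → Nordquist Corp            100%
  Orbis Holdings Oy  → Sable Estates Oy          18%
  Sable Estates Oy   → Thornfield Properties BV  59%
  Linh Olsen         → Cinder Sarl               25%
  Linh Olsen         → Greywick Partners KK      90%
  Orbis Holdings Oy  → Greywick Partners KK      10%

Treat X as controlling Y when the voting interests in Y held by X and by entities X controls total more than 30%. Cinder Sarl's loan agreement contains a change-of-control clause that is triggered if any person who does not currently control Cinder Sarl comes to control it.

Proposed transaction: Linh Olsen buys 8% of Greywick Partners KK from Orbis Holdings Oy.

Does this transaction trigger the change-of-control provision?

The purchase adds only to Linh's holdings (Orbis's stake shrinks), so Linh is the only person who could newly come to control Cinder.
Linh holds 100% of Orbis, so Linh controls Orbis.
Orbis and Linh together hold 54% + 25% = 79% of Cinder, so Linh controls Cinder.
So Linh already controls Cinder before the transaction.
After the purchase, Linh's direct stake in Greywick rises to 90% + 8% = 98%, and Orbis's stake falls to 2%.
Linh controlled Cinder already, so this is not a new person acquiring control; every other person's position is unchanged or reduced.
No new person acquires control, so the clause is not triggered.

No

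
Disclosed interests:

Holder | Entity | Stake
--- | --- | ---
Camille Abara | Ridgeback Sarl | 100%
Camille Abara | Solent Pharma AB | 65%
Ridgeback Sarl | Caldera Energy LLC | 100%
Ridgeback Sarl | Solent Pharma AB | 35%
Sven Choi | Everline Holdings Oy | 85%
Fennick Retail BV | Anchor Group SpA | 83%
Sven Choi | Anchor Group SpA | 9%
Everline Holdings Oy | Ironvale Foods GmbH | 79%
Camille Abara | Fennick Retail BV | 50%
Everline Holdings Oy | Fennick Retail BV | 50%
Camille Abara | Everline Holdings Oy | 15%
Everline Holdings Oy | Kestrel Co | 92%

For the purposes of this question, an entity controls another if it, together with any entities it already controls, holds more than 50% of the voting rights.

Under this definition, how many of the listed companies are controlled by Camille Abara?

Camille holds 100% of Ridgeback, so Camille controls Ridgeback.
Ridgeback holds 100% of Caldera, so Camille controls Caldera.
Camille and Ridgeback together hold 65% + 35% = 100% of Solent, so Camille controls Solent.
No other company's threshold is met.
Camille controls 3 companies.

3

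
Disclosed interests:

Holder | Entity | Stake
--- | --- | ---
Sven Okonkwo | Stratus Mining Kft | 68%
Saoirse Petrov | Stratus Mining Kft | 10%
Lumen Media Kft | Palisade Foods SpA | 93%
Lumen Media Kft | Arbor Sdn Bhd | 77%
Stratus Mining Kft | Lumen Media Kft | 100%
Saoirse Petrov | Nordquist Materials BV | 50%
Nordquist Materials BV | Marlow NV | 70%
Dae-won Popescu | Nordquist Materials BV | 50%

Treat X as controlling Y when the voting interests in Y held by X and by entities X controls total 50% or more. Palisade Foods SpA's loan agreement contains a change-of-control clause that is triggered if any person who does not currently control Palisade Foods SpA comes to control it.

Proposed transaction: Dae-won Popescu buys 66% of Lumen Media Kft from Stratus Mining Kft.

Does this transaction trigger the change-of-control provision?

Yes

The purchase adds only to Dae-won's holdings (Stratus's stake shrinks), so Dae-won is the only person who could newly come to control Palisade.
Dae-won holds 50% of Nordquist, so Dae-won controls Nordquist.
Nordquist holds 70% of Marlow, so Dae-won controls Marlow.
Neither Dae-won nor any entity Dae-won controls holds any voting interest in Palisade.
So before the transaction, Dae-won does not control Palisade.
After the purchase, Dae-won holds 66% of Lumen directly, and Stratus's stake falls to 34%.
Dae-won holds 66% of Lumen, so Dae-won controls Lumen.
Lumen holds 93% of Palisade, so Dae-won controls Palisade.
Dae-won did not control Palisade before and does after, so the clause is triggered.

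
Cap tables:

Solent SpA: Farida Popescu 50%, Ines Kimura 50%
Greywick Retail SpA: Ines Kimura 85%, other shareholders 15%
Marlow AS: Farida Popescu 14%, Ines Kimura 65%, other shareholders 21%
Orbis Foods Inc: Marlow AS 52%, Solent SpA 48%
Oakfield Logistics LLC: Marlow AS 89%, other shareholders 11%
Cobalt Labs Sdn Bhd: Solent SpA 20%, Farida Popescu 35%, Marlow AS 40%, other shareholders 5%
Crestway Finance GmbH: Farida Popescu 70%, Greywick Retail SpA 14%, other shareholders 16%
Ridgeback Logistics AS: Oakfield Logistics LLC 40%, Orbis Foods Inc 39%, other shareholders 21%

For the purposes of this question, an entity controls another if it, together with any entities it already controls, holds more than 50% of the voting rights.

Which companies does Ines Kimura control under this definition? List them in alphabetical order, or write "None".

Ines holds 85% of Greywick, so Ines controls Greywick.
Ines holds 65% of Marlow, so Ines controls Marlow.
Marlow holds 52% of Orbis, so Ines controls Orbis.
Marlow holds 89% of Oakfield, so Ines controls Oakfield.
Oakfield and Orbis together hold 40% + 39% = 79% of Ridgeback, so Ines controls Ridgeback.
No other company's threshold is met.

Greywick Retail SpA, Marlow AS, Oakfield Logistics LLC, Orbis Foods Inc, Ridgeback Logistics AS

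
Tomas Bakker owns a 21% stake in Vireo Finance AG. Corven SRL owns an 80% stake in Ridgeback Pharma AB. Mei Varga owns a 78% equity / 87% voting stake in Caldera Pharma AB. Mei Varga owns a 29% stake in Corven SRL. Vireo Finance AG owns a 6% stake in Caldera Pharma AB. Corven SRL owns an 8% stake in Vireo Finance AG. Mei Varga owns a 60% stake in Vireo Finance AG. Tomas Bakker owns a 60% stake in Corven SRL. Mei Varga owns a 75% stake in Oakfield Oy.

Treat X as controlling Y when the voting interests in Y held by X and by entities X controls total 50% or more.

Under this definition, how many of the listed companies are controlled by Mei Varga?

Mei holds 60% of Vireo, so Mei controls Vireo.
Vireo and Mei together hold 6% + 87% = 93% of Caldera, so Mei controls Caldera.
Mei holds 75% of Oakfield, so Mei controls Oakfield.
No other company's threshold is met.
Mei controls 3 companies.

3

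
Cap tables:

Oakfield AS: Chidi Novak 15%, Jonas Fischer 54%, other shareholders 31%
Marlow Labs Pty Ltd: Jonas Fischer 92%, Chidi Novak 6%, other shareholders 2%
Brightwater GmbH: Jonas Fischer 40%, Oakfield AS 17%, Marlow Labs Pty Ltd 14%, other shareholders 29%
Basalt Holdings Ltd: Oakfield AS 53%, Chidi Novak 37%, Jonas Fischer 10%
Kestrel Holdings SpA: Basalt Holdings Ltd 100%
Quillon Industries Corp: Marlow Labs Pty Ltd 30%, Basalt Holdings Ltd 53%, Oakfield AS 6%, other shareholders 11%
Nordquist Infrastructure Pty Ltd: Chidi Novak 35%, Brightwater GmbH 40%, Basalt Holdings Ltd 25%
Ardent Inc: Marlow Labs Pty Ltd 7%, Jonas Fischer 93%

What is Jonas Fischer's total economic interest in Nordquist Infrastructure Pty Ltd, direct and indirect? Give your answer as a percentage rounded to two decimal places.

34.48%

Jonas reaches Nordquist along 5 paths.
Via Brightwater: 40% × 40% = 16%.
Via Oakfield → Brightwater: 54% × 17% × 40% = 3.672%.
Via Marlow → Brightwater: 92% × 14% × 40% = 5.152%.
Via Oakfield → Basalt: 54% × 53% × 25% = 7.155%.
Via Basalt: 10% × 25% = 2.5%.
Total: 16% + 3.672% + 5.152% + 7.155% + 2.5% = 34.479%.
Rounded: 34.48%.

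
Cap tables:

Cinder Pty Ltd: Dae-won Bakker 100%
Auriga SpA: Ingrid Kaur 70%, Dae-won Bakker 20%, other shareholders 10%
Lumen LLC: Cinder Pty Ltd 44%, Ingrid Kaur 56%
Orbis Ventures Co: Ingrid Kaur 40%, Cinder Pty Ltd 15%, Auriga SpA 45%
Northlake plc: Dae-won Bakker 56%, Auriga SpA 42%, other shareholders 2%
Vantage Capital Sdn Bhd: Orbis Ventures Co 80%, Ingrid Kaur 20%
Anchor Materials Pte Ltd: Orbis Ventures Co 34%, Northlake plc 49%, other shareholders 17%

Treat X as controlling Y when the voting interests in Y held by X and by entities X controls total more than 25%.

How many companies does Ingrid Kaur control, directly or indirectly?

6

Ingrid holds 70% of Auriga, so Ingrid controls Auriga.
Ingrid holds 56% of Lumen, so Ingrid controls Lumen.
Ingrid and Auriga together hold 40% + 45% = 85% of Orbis, so Ingrid controls Orbis.
Auriga holds 42% of Northlake, so Ingrid controls Northlake.
Orbis and Ingrid together hold 80% + 20% = 100% of Vantage, so Ingrid controls Vantage.
Orbis and Northlake together hold 34% + 49% = 83% of Anchor, so Ingrid controls Anchor.
No other company's threshold is met.
Ingrid controls 6 companies.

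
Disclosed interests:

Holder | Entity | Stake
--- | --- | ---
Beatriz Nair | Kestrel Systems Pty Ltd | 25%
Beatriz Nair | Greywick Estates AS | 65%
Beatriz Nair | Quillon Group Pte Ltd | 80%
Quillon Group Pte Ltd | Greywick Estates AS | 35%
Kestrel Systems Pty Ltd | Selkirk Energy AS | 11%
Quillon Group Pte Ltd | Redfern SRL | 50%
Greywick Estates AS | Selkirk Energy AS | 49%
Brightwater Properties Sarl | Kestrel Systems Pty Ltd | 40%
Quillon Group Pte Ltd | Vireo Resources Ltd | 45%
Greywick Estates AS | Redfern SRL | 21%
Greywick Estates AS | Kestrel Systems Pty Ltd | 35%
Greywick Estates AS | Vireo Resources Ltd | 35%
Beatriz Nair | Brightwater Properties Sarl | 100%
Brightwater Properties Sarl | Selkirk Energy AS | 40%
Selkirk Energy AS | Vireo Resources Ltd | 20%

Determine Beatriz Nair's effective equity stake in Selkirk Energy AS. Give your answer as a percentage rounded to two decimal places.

96.30%

Beatriz reaches Selkirk along 7 paths.
Via Brightwater: 100% × 40% = 40%.
Via Kestrel: 25% × 11% = 2.75%.
Via Quillon → Greywick → Kestrel: 80% × 35% × 35% × 11% = 1.078%.
Via Greywick → Kestrel: 65% × 35% × 11% = 2.5025%.
Via Brightwater → Kestrel: 100% × 40% × 11% = 4.4%.
Via Quillon → Greywick: 80% × 35% × 49% = 13.72%.
Via Greywick: 65% × 49% = 31.85%.
Total: 40% + 2.75% + 1.078% + 2.5025% + 4.4% + 13.72% + 31.85% = 96.3005%.
Rounded: 96.30%.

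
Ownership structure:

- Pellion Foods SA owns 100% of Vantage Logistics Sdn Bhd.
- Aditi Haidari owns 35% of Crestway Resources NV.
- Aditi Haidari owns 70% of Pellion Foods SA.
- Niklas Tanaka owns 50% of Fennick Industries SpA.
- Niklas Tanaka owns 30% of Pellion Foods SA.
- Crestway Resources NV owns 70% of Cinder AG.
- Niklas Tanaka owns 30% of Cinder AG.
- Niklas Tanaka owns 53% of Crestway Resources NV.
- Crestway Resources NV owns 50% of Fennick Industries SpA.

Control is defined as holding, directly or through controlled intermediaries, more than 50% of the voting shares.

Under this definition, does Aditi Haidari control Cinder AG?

Aditi holds 70% of Pellion, so Aditi controls Pellion.
Pellion holds 100% of Vantage, so Aditi controls Vantage.
Neither Aditi nor any entity Aditi controls holds any voting interest in Cinder.
So Aditi does not control Cinder.

No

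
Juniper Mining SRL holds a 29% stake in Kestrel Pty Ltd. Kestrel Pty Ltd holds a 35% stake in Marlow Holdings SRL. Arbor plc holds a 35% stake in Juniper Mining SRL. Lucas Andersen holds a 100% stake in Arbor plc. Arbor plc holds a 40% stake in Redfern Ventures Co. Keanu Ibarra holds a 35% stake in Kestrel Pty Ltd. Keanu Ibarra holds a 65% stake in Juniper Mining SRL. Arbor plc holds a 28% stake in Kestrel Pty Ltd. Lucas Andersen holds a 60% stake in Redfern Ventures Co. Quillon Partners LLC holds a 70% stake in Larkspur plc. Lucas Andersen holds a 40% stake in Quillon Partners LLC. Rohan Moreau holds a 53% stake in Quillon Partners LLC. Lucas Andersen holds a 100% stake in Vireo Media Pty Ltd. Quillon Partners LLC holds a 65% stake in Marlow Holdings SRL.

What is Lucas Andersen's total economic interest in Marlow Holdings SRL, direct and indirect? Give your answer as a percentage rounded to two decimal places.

39.35%

Lucas reaches Marlow along 3 paths.
Via Quillon: 40% × 65% = 26%.
Via Arbor → Kestrel: 100% × 28% × 35% = 9.8%.
Via Arbor → Juniper → Kestrel: 100% × 35% × 29% × 35% = 3.5525%.
Total: 26% + 9.8% + 3.5525% = 39.3525%.
Rounded: 39.35%.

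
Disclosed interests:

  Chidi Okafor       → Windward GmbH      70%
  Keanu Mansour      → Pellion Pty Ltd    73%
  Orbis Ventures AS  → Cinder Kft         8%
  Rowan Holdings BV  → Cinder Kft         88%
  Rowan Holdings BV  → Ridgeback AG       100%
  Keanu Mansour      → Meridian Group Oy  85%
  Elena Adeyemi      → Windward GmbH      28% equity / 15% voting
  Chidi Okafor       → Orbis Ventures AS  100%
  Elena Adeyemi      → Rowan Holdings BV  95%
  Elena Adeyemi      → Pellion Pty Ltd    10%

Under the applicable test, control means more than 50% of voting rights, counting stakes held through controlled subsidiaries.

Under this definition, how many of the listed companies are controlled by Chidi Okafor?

Chidi holds 100% of Orbis, so Chidi controls Orbis.
Chidi holds 70% of Windward, so Chidi controls Windward.
No other company's threshold is met.
Chidi controls 2 companies.

2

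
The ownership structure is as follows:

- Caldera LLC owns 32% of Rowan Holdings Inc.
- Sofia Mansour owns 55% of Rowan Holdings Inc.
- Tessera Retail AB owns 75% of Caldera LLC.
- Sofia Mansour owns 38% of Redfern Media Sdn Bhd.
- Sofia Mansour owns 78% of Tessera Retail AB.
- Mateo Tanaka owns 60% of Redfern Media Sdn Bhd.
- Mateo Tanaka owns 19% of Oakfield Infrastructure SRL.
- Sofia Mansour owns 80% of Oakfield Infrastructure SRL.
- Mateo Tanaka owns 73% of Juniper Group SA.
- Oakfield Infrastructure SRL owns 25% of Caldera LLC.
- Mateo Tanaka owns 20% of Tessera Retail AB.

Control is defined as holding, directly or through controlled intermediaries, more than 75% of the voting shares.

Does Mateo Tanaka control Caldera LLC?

No

Mateo's largest direct stake is 73% in Juniper, which does not meet the threshold, so Mateo controls no company.
Neither Mateo nor any entity Mateo controls holds any voting interest in Caldera.
So Mateo does not control Caldera.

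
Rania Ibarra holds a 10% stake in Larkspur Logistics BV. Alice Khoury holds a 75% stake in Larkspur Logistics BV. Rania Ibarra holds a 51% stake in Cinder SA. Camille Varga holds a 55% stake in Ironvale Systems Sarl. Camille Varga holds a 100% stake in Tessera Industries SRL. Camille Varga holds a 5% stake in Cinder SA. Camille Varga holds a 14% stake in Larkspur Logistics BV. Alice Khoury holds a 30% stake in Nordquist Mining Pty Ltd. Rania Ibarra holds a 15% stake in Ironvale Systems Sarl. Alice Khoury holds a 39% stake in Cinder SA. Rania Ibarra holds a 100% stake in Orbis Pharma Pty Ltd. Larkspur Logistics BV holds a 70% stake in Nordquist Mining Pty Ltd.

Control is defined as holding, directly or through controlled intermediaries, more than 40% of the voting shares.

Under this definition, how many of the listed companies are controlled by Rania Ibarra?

2

Rania holds 51% of Cinder, so Rania controls Cinder.
Rania holds 100% of Orbis, so Rania controls Orbis.
No other company's threshold is met.
Rania controls 2 companies.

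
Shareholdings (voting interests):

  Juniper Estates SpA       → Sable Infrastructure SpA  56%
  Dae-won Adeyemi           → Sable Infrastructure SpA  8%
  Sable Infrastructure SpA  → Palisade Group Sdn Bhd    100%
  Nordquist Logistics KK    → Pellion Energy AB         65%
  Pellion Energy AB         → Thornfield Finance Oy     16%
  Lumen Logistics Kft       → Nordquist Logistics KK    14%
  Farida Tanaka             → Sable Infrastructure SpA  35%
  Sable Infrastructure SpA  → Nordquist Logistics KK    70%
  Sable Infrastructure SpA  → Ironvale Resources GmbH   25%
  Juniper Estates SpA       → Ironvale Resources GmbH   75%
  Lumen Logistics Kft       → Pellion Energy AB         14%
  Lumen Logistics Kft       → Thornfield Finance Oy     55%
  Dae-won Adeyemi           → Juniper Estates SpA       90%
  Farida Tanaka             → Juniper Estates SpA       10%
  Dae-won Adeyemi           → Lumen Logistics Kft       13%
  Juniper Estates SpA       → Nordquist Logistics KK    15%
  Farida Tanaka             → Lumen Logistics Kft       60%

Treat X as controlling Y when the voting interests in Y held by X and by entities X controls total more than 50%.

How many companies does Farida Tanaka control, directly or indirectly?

2

Farida holds 60% of Lumen, so Farida controls Lumen.
Lumen holds 55% of Thornfield, so Farida controls Thornfield.
No other company's threshold is met.
Farida controls 2 companies.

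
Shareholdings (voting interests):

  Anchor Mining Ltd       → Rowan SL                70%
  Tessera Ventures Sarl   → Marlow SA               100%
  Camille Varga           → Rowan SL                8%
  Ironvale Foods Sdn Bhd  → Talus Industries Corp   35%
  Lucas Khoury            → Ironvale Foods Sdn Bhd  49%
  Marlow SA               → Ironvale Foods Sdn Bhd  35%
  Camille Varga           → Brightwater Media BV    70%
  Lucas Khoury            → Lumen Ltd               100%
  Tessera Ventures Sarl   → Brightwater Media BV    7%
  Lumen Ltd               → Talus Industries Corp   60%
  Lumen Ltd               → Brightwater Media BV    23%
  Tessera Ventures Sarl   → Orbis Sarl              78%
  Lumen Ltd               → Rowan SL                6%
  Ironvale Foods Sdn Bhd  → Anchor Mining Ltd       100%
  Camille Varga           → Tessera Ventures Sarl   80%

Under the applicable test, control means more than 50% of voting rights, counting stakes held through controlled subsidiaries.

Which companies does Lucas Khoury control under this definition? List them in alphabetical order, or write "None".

Lucas holds 100% of Lumen, so Lucas controls Lumen.
Lumen holds 60% of Talus, so Lucas controls Talus.
No other company's threshold is met.

Lumen Ltd, Talus Industries Corp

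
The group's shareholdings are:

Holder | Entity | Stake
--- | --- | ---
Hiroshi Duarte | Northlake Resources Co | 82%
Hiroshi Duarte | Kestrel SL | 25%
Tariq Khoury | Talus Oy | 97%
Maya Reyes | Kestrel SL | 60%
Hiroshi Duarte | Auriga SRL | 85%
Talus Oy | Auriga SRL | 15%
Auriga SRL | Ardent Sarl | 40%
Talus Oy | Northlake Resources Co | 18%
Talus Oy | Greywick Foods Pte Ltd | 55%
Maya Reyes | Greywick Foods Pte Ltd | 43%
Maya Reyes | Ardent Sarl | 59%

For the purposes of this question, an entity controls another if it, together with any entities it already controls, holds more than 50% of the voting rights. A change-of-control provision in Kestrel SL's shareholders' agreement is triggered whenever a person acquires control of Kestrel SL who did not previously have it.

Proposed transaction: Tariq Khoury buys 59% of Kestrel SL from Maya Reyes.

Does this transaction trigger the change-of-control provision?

Yes

The purchase adds only to Tariq's holdings (Maya's stake shrinks), so Tariq is the only person who could newly come to control Kestrel.
Tariq holds 97% of Talus, so Tariq controls Talus.
Talus holds 55% of Greywick, so Tariq controls Greywick.
Neither Tariq nor any entity Tariq controls holds any voting interest in Kestrel.
So before the transaction, Tariq does not control Kestrel.
After the purchase, Tariq holds 59% of Kestrel directly, and Maya's stake falls to 1%.
Tariq holds 59% of Kestrel, so Tariq controls Kestrel.
Tariq did not control Kestrel before and does after, so the clause is triggered.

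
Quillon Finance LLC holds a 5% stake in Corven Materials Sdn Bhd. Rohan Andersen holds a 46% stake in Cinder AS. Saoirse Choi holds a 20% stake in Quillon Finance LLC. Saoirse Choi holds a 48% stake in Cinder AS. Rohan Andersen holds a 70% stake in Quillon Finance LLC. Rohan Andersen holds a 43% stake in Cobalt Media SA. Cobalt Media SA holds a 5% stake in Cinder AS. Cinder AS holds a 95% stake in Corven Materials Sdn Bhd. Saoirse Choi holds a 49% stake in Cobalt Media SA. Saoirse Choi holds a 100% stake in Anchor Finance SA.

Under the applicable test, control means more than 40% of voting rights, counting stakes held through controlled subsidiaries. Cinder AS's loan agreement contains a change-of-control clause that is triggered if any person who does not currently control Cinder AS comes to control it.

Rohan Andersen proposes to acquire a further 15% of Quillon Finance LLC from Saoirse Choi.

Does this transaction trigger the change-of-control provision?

No

The purchase adds only to Rohan's holdings (Saoirse's stake shrinks), so Rohan is the only person who could newly come to control Cinder.
Rohan holds 43% of Cobalt, so Rohan controls Cobalt.
Rohan and Cobalt together hold 46% + 5% = 51% of Cinder, so Rohan controls Cinder.
So Rohan already controls Cinder before the transaction.
After the purchase, Rohan's direct stake in Quillon rises to 70% + 15% = 85%, and Saoirse's stake falls to 5%.
Rohan controlled Cinder already, so this is not a new person acquiring control; every other person's position is unchanged or reduced.
No new person acquires control, so the clause is not triggered.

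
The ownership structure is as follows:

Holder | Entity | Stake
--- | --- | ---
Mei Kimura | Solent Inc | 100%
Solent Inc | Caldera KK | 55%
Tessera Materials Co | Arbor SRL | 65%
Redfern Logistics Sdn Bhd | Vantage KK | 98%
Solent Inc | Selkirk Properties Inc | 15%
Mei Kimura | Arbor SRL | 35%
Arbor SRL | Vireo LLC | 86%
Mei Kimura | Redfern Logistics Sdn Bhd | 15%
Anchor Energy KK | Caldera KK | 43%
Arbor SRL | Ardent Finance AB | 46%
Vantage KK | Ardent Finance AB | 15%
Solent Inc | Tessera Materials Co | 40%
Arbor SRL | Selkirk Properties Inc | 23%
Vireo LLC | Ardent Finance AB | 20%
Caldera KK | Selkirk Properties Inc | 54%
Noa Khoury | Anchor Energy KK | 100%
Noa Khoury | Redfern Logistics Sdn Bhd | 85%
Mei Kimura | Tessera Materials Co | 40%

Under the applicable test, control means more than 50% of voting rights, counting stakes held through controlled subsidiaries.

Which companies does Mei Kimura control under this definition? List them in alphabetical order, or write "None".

Mei holds 100% of Solent, so Mei controls Solent.
Solent and Mei together hold 40% + 40% = 80% of Tessera, so Mei controls Tessera.
Solent holds 55% of Caldera, so Mei controls Caldera.
Tessera and Mei together hold 65% + 35% = 100% of Arbor, so Mei controls Arbor.
Arbor holds 86% of Vireo, so Mei controls Vireo.
Solent and Caldera and Arbor together hold 15% + 54% + 23% = 92% of Selkirk, so Mei controls Selkirk.
Vireo and Arbor together hold 20% + 46% = 66% of Ardent, so Mei controls Ardent.
No other company's threshold is met.

Arbor SRL, Ardent Finance AB, Caldera KK, Selkirk Properties Inc, Solent Inc, Tessera Materials Co, Vireo LLC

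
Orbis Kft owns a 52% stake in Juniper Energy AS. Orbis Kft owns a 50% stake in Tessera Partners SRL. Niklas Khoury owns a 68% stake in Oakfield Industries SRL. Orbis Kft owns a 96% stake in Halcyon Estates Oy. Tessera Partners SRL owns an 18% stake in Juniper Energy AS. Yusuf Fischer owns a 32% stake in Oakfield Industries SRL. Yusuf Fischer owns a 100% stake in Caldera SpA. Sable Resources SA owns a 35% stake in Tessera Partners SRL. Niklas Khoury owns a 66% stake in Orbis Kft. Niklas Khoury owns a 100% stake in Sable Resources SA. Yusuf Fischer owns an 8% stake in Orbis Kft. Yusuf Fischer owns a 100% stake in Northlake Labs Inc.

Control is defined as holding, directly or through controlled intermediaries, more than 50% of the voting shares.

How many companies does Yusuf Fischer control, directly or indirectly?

Yusuf holds 100% of Caldera, so Yusuf controls Caldera.
Yusuf holds 100% of Northlake, so Yusuf controls Northlake.
No other company's threshold is met.
Yusuf controls 2 companies.

2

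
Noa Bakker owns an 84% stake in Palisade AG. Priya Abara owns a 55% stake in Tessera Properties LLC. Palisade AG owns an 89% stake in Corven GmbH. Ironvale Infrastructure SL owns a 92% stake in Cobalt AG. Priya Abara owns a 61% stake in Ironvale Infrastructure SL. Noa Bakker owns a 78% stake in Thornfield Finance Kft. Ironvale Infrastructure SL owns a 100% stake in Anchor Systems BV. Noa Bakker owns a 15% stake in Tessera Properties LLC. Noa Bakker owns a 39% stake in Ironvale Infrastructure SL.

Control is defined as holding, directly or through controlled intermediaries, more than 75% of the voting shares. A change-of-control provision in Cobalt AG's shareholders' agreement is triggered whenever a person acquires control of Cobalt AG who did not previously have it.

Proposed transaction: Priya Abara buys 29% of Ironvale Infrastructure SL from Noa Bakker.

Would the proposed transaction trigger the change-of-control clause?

Yes

The purchase adds only to Priya's holdings (Noa's stake shrinks), so Priya is the only person who could newly come to control Cobalt.
Priya's largest direct stake is 61% in Ironvale, which does not meet the threshold, so Priya controls no company.
Neither Priya nor any entity Priya controls holds any voting interest in Cobalt.
So before the transaction, Priya does not control Cobalt.
After the purchase, Priya's direct stake in Ironvale rises to 61% + 29% = 90%, and Noa's stake falls to 10%.
Priya holds 90% of Ironvale, so Priya controls Ironvale.
Ironvale holds 92% of Cobalt, so Priya controls Cobalt.
Priya did not control Cobalt before and does after, so the clause is triggered.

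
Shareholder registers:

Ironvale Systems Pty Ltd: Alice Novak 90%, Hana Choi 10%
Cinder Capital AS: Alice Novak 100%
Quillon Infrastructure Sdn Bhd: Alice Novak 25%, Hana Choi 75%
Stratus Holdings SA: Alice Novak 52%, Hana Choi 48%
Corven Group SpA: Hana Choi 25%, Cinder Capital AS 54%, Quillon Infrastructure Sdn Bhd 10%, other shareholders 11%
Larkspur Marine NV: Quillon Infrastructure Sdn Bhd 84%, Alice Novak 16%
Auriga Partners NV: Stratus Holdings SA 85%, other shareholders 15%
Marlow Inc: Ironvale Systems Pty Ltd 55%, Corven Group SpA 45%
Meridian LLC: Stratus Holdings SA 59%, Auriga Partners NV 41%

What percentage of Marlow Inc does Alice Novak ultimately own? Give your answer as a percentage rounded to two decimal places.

74.93%

Alice reaches Marlow along 3 paths.
Via Ironvale: 90% × 55% = 49.5%.
Via Cinder → Corven: 100% × 54% × 45% = 24.3%.
Via Quillon → Corven: 25% × 10% × 45% = 1.125%.
Total: 49.5% + 24.3% + 1.125% = 74.925%.
Rounded: 74.93%.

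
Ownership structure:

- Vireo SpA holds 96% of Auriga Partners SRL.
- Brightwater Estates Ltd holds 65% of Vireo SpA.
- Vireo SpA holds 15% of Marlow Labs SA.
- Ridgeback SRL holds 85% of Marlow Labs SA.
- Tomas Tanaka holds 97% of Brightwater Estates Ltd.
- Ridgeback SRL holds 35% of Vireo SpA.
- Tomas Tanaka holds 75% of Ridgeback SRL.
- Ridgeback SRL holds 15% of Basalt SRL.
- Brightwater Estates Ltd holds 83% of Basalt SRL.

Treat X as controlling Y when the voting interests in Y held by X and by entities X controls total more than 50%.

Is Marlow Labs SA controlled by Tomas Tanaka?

Tomas holds 75% of Ridgeback, so Tomas controls Ridgeback.
Tomas holds 97% of Brightwater, so Tomas controls Brightwater.
Brightwater and Ridgeback together hold 65% + 35% = 100% of Vireo, so Tomas controls Vireo.
Ridgeback and Vireo together hold 85% + 15% = 100% of Marlow, so Tomas controls Marlow.

Yes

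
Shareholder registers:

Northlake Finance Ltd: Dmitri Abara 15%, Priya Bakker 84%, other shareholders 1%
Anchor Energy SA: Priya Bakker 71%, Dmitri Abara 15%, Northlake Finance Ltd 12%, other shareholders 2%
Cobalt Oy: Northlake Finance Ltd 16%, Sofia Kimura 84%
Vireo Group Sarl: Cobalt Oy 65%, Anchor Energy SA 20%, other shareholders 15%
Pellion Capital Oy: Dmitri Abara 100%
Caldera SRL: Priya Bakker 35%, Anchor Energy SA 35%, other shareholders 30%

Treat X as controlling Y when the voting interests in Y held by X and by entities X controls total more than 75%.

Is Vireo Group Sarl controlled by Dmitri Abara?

No

Dmitri holds 100% of Pellion, so Dmitri controls Pellion.
Neither Dmitri nor any entity Dmitri controls holds any voting interest in Vireo.
So Dmitri does not control Vireo.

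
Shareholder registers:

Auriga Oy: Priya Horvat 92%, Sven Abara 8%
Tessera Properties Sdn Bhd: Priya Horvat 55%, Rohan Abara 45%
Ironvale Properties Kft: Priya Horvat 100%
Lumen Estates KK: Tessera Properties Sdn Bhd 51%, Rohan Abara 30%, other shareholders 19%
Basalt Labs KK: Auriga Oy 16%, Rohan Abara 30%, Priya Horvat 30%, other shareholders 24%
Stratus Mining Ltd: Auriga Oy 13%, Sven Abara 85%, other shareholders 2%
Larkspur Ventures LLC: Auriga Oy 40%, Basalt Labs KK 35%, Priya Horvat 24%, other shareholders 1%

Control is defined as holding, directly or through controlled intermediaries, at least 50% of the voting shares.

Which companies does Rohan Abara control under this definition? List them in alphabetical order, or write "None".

Rohan's largest direct stake is 45% in Tessera, which does not meet the threshold.

None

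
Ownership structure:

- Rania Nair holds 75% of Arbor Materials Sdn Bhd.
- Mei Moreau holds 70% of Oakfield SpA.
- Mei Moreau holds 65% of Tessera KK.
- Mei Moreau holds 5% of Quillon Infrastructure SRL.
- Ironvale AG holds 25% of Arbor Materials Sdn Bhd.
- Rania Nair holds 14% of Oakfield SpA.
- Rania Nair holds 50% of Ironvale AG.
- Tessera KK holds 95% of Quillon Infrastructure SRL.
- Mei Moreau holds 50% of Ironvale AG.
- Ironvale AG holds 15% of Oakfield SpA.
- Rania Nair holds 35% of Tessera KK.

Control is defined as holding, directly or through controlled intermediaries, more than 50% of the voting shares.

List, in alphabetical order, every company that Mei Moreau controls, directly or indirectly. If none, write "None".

Mei holds 70% of Oakfield, so Mei controls Oakfield.
Mei holds 65% of Tessera, so Mei controls Tessera.
Mei and Tessera together hold 5% + 95% = 100% of Quillon, so Mei controls Quillon.
No other company's threshold is met.

Oakfield SpA, Quillon Infrastructure SRL, Tessera KK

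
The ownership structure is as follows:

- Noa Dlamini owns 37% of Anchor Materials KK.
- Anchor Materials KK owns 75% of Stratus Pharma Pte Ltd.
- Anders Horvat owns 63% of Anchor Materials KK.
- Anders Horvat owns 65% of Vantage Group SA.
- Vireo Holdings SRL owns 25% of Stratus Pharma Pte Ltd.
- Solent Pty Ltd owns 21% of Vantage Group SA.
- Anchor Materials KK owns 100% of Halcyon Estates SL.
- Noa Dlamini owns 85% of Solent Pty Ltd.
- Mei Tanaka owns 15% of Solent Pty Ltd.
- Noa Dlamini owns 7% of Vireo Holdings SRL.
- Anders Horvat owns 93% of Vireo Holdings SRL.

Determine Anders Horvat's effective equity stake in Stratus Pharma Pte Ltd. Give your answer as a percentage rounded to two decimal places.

70.50%

Anders reaches Stratus along 2 paths.
Via Anchor: 63% × 75% = 47.25%.
Via Vireo: 93% × 25% = 23.25%.
Total: 47.25% + 23.25% = 70.5%.
Rounded: 70.50%.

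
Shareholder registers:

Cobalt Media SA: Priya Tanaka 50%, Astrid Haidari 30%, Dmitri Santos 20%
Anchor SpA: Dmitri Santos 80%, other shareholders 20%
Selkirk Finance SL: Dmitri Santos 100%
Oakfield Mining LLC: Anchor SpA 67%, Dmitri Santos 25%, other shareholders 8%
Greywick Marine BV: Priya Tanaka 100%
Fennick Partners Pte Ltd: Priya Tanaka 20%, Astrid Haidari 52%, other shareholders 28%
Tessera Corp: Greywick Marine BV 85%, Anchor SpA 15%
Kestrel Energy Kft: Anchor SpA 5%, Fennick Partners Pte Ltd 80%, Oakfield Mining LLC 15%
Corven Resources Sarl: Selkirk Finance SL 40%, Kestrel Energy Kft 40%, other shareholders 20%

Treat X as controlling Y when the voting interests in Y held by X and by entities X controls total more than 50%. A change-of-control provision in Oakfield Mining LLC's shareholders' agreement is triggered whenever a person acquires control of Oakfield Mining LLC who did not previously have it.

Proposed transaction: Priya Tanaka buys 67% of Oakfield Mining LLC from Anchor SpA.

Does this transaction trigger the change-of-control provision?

The purchase adds only to Priya's holdings (Anchor's stake shrinks), so Priya is the only person who could newly come to control Oakfield.
Priya holds 100% of Greywick, so Priya controls Greywick.
Greywick holds 85% of Tessera, so Priya controls Tessera.
Neither Priya nor any entity Priya controls holds any voting interest in Oakfield.
So before the transaction, Priya does not control Oakfield.
After the purchase, Priya holds 67% of Oakfield directly, and Anchor's stake falls to 0%.
Priya holds 67% of Oakfield, so Priya controls Oakfield.
Priya did not control Oakfield before and does after, so the clause is triggered.

Yes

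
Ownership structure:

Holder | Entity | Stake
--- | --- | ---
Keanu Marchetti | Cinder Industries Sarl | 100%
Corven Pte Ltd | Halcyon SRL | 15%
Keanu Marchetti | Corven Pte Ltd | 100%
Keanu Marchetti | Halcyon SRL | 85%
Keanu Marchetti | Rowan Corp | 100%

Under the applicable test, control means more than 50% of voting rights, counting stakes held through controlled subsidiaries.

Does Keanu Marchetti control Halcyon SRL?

Keanu holds 100% of Corven, so Keanu controls Corven.
Corven and Keanu together hold 15% + 85% = 100% of Halcyon, so Keanu controls Halcyon.

Yes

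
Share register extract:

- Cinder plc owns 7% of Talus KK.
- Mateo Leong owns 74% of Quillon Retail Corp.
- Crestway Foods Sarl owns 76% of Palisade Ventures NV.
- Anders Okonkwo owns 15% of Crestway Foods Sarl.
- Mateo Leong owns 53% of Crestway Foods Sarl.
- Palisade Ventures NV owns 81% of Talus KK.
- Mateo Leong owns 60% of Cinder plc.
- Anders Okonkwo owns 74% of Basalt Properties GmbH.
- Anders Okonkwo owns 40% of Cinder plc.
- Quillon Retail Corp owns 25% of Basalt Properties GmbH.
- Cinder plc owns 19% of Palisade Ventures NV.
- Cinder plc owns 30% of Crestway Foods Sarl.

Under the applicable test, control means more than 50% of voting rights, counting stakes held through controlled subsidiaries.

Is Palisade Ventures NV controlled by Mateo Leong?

Mateo holds 60% of Cinder, so Mateo controls Cinder.
Mateo and Cinder together hold 53% + 30% = 83% of Crestway, so Mateo controls Crestway.
Crestway and Cinder together hold 76% + 19% = 95% of Palisade, so Mateo controls Palisade.

Yes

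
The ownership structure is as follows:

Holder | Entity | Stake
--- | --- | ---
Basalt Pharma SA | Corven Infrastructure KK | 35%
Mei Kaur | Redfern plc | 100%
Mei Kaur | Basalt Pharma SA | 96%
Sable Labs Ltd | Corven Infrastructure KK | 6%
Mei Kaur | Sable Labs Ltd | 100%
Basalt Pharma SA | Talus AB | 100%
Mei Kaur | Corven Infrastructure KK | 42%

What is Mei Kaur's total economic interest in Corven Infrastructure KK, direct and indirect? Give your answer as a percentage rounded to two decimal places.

81.60%

Mei reaches Corven along 3 paths.
Direct stake: 42% = 42%.
Via Basalt: 96% × 35% = 33.6%.
Via Sable: 100% × 6% = 6%.
Total: 42% + 33.6% + 6% = 81.6%.
Rounded: 81.60%.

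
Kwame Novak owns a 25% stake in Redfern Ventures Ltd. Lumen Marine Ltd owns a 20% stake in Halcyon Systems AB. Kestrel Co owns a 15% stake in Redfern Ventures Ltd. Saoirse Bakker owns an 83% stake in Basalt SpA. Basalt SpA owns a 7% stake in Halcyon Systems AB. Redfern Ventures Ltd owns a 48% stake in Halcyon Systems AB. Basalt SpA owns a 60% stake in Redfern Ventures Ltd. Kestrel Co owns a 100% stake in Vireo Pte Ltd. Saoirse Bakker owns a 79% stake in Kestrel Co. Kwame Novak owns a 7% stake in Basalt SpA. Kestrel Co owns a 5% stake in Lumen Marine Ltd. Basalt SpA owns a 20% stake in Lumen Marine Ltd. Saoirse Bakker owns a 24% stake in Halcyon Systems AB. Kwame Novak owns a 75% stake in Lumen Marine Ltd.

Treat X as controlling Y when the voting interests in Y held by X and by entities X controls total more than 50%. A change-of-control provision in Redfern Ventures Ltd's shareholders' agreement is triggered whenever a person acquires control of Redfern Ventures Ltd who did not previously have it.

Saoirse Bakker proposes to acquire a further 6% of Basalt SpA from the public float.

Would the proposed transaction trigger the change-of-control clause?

No

The purchase changes only Saoirse's holdings, so Saoirse is the only person who could newly come to control Redfern.
Saoirse holds 79% of Kestrel, so Saoirse controls Kestrel.
Saoirse holds 83% of Basalt, so Saoirse controls Basalt.
Basalt and Kestrel together hold 60% + 15% = 75% of Redfern, so Saoirse controls Redfern.
So Saoirse already controls Redfern before the transaction.
After the purchase, Saoirse's direct stake in Basalt rises to 83% + 6% = 89%.
Saoirse controlled Redfern already, so this is not a new person acquiring control; every other person's position is unchanged or reduced.
No new person acquires control, so the clause is not triggered.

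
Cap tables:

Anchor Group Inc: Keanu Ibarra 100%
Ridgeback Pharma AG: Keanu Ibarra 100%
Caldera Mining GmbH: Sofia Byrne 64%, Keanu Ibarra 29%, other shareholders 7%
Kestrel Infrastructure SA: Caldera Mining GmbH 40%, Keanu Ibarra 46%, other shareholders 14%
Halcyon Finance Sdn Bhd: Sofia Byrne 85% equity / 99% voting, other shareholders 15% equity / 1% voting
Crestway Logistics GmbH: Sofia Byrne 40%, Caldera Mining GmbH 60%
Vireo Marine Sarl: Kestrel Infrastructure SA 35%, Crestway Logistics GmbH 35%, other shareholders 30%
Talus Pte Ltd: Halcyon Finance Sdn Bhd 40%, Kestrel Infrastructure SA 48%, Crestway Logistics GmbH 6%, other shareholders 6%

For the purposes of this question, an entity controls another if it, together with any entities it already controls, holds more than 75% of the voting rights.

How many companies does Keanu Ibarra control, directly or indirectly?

2

Keanu holds 100% of Anchor, so Keanu controls Anchor.
Keanu holds 100% of Ridgeback, so Keanu controls Ridgeback.
No other company's threshold is met.
Keanu controls 2 companies.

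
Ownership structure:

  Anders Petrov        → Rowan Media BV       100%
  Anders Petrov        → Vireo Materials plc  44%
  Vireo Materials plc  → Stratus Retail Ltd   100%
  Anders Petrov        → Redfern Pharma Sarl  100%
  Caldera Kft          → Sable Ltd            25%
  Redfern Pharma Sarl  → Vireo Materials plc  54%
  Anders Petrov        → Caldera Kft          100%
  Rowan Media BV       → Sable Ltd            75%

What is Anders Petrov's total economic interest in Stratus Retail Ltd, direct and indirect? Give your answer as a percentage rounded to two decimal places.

98.00%

Anders reaches Stratus along 2 paths.
Via Vireo: 44% × 100% = 44%.
Via Redfern → Vireo: 100% × 54% × 100% = 54%.
Total: 44% + 54% = 98%.
Rounded: 98.00%.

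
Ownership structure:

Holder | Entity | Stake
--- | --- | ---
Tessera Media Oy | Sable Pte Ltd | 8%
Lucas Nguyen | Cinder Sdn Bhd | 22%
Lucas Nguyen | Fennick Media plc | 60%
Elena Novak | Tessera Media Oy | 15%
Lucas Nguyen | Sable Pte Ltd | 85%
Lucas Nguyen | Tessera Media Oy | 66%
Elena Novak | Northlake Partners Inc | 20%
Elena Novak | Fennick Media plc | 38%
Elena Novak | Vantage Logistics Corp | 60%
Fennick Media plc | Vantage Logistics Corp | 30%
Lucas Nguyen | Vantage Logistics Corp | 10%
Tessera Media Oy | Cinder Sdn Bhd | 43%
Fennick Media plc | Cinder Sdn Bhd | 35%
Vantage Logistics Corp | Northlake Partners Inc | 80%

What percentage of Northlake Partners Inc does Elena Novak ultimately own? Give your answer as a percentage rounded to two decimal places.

Elena reaches Northlake along 3 paths.
Via Fennick → Vantage: 38% × 30% × 80% = 9.12%.
Via Vantage: 60% × 80% = 48%.
Direct stake: 20% = 20%.
Total: 9.12% + 48% + 20% = 77.12%.

77.12%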